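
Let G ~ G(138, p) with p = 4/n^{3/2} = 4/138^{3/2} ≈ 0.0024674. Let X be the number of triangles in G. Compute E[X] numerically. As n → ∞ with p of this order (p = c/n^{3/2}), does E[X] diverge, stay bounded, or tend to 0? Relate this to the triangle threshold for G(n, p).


Number of potential triangles: C(138, 3) = 428536.
Each occurs with probability p³ ≈ (0.0024674)³ ≈ 1.5021873e-08.
By linearity: E[X] = C(138, 3)·p³ ≈ 428536 · 1.5021873e-08 ≈ 0.00644.
Since α = 3/2 > 1, p = c/n^{3/2} = o(1/n) is below the triangle threshold p ~ 1/n. Asymptotically E[X] ~ (c³/6)·n^{3(1−α)} = (4³/6)·n^{-1.5} → 0, so by Markov's inequality G has no triangles w.h.p.

E[X] ≈ 0.00644; in regime p = Θ(1/n^{3/2}) E[X] tends to 0 (below the triangle threshold p ~ 1/n).


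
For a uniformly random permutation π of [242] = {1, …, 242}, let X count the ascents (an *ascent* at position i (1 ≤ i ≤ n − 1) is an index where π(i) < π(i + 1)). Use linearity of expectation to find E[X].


Write X = Σ X_I over i = 1, …, 241, with X_I the indicator of one ascent.
There are 241 indicators.
For each fixed i, the pair (π(i), π(i+1)) is a uniformly random ordered pair of distinct values from {1, …, 242}; by symmetry P[π(i) < π(i+1)] = 1/2.
By linearity: E[X] = 241 · (1/2) = (242 − 1) · (1/2) = 241/2 ≈ 120.50000.

E[X] = 241/2 = 120.50000.


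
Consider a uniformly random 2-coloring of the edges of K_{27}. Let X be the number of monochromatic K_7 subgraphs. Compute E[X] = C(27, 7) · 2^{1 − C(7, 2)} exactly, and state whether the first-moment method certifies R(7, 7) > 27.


E[X] = C(27, 7) · 2^{1 − 21} = 888030 · 2^{−20} = 888030/1048576.
As a reduced fraction: E[X] = 444015/524288 ≈ 0.8469.
Is E[X] < 1? YES.
Since E[X] < 1, there exists a 2-coloring of K_{27} with no monochromatic K_7; hence R(7, 7) > 27.

E[X] = 444015/524288 ≈ 0.8469; E[X] < 1, so R(7, 7) > 27.


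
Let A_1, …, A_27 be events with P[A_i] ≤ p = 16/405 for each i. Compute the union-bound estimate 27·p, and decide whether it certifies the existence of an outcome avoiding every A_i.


Union bound: P[∪_{i=1}^{27} A_i] ≤ Σ_i P[A_i] ≤ 27·p = 27·(16/405) = 16/15.
Numerically: 16/15 ≈ 1.067.
Is 16/15 < 1? NO.
Since the bound 16/15 is ≥ 1, the union bound is uninformative here; it does NOT by itself certify existence.

27·p = 16/15 ≈ 1.067; existence NOT certified by the union bound.


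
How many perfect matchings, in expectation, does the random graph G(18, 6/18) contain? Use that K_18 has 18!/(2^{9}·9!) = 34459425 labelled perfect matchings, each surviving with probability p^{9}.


K_18 has 18!/(2^{9}·9!) = 34459425 labelled perfect matchings.
For each such perfect matching H, let X_H = 1 if all 9 edges of H are present in G. Then P[X_H = 1] = p^{9} = (1/3)^{9} = 1/19683.
Summing the indicators: E[X] = Σ_H E[X_H] = 34459425 · p^{9} = 34459425 · 1/19683 = 425425/243.
Numerically: E[X] ≈ 1.75e+03.

E[X] = 34459425 · (1/3)^{9} = 425425/243 ≈ 1.75e+03.


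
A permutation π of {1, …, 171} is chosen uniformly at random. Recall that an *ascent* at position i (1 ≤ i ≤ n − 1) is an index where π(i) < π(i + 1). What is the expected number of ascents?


Write X = Σ X_I over i = 1, …, 170, with X_I the indicator of one ascent.
There are 170 indicators.
For each fixed i, the pair (π(i), π(i+1)) is a uniformly random ordered pair of distinct values from {1, …, 171}; by symmetry P[π(i) < π(i+1)] = 1/2.
By linearity: E[X] = 170 · (1/2) = (171 − 1) · (1/2) = 85 ≈ 85.00000.

E[X] = 85 = 85.00000.


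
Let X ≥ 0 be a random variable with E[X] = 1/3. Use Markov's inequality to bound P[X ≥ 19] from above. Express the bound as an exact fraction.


μ = E[X] = 1/3, a = 19.
Markov: P[X ≥ 19] ≤ μ/a = (1/3)/19 = 1/57.
Numerically: ≈ 0.01754.
(Since a = 19 > μ = 0.33333, the bound 1/57 is < 1 and informative.)

P[X ≥ 19] ≤ 1/57 ≈ 0.01754.


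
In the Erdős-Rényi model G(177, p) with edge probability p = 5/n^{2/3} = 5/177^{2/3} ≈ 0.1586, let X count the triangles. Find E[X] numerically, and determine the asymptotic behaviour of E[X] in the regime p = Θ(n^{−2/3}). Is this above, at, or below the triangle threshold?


Number of potential triangles: C(177, 3) = 908600.
Each occurs with probability p³ ≈ (0.1586)³ ≈ 3.989913e-03.
By linearity: E[X] = C(177, 3)·p³ ≈ 908600 · 3.989913e-03 ≈ 3625.2354.
Since α = 2/3 < 1, p = c/n^{2/3} ≫ 1/n is above the triangle threshold p ~ 1/n. Asymptotically E[X] ~ (c³/6)·n^{3(1−α)} = (5³/6)·n^{1} → ∞; triangles are abundant w.h.p.

E[X] ≈ 3625.2354; in regime p = Θ(1/n^{2/3}) E[X] diverges (above the triangle threshold p ~ 1/n).


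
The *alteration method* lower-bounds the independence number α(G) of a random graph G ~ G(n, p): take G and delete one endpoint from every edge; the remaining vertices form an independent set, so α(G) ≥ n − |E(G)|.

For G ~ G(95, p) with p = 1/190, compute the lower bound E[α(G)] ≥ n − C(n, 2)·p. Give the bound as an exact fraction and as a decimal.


E[|E(G)|] = C(95, 2)·p = 4465 · (1/190) = 47/2.
E[α(G)] ≥ n − E[|E(G)|] = 95 − 47/2 = 143/2.
Numerically: ≈ 71.500.
(This is only a lower bound; the true E[α(G)] may be larger.)

E[α(G)] ≥ 143/2 ≈ 71.500.


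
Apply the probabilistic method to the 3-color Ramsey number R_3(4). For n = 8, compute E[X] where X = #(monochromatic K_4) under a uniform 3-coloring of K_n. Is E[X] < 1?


E[X] = C(8, 4) · 3^{1 − 6} = 70 · 3^{−5} = 70/243.
As a reduced fraction: E[X] = 70/243 ≈ 0.288.
Is E[X] < 1? YES.
Since E[X] < 1, there exists a 3-coloring of K_{8} with no monochromatic K_4; hence R_3(4) > 8.

E[X] = 70/243 ≈ 0.288; E[X] < 1, so R_3(4) > 8.


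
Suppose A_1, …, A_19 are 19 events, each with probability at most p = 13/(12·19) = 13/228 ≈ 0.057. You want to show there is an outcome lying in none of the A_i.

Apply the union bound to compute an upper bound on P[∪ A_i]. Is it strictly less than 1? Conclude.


Union bound: P[∪_{i=1}^{19} A_i] ≤ Σ_i P[A_i] ≤ 19·p = 19·(13/228) = 13/12.
Numerically: 13/12 ≈ 1.083.
Is 13/12 < 1? NO.
Since the bound 13/12 is ≥ 1, the union bound is uninformative here; it does NOT by itself certify existence.

19·p = 13/12 ≈ 1.083; existence NOT certified by the union bound.


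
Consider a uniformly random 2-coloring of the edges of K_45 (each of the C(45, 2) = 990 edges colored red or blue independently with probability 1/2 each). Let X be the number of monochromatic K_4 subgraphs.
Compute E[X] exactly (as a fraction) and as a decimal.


Let X = Σ_S X_S over the C(45, 4) = 148995 subsets S of size 4, where X_S = 1 if the K_4 on S is monochromatic.
For a fixed S, the K_4 on S has C(4, 2) = 6 edges. P[all 6 edges red] = (1/2)^6, and likewise for blue, so P[monochromatic] = 2·(1/2)^6 = 2^{1 − 6} = 1/32.
By linearity of expectation: E[X] = C(45, 4) · 2^{1 − 6} = 148995 · 1/32 = 148995/32.
Numerically: E[X] ≈ 4656.0938.

E[X] = C(45,4)·2^(1−C(4,2)) = 148995/32 ≈ 4656.0938.


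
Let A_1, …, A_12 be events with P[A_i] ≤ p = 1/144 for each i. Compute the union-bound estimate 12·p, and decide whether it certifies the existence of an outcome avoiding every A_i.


Union bound: P[∪_{i=1}^{12} A_i] ≤ Σ_i P[A_i] ≤ 12·p = 12·(1/144) = 1/12.
Numerically: 1/12 ≈ 0.083333.
Is 1/12 < 1? YES.
Since P[∪ A_i] ≤ 1/12 < 1, the complement has P[∩ A_i^c] ≥ 1 − 1/12 = 11/12 > 0, so some outcome avoids every A_i.

12·p = 1/12 ≈ 0.083333; existence CERTIFIED by the union bound.


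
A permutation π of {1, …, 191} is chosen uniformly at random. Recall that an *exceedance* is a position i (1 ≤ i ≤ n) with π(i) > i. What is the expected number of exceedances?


Write X = Σ_{i=1}^{191} X_i, where X_i = 1_{π(i) > i}.
For each fixed i, π(i) is uniform over {1, …, 191} (marginal of a uniform permutation), so P[π(i) > i] = (n − i)/n. Summing: Σ_{i=1}^{191} (n − i)/n = (0 + 1 + … + 190)/191 = 191(191 − 1)/(2·191) = (191 − 1)/2.
Hence E[X] = Σ_{i=1}^{191} (191 − i)/191 = 95 ≈ 95.0000.

E[X] = 95 = 95.0000.


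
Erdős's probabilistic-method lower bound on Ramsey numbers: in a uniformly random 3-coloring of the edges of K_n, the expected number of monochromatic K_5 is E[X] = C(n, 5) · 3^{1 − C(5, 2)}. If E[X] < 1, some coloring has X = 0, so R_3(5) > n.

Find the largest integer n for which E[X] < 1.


We need C(n, 5) · 3^{1 − 10} < 1, i.e. C(n, 5) < 3^{10 − 1} = 19683.
Check values of n near the boundary:
  n = 19: C(19, 5) = 11628; 11628 < 19683? YES
  n = 20: C(20, 5) = 15504; 15504 < 19683? YES
  n = 21: C(21, 5) = 20349; 20349 < 19683? NO
  n = 22: C(22, 5) = 26334; 26334 < 19683? NO
  n = 23: C(23, 5) = 33649; 33649 < 19683? NO
The largest n with C(n, 5) < 19683 is n = 20 (where E[X] = 5168/6561 ≈ 0.78768). Hence R_3(5) > 20, i.e. R_3(5) ≥ 21.

Largest n = 20; hence R_3(5) > 20.


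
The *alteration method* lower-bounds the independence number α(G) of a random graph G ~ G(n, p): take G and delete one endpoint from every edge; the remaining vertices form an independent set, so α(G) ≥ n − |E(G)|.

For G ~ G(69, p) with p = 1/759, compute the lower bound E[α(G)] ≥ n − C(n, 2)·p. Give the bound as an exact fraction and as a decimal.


E[|E(G)|] = C(69, 2)·p = 2346 · (1/759) = 34/11.
E[α(G)] ≥ n − E[|E(G)|] = 69 − 34/11 = 725/11.
Numerically: ≈ 65.909091.
(This is only a lower bound; the true E[α(G)] may be larger.)

E[α(G)] ≥ 725/11 ≈ 65.909091.


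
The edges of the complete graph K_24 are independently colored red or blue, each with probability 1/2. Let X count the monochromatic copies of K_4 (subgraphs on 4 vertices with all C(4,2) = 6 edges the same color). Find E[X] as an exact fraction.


Let X = Σ_S X_S over the C(24, 4) = 10626 subsets S of size 4, where X_S = 1 if the K_4 on S is monochromatic.
For a fixed S, the K_4 on S has C(4, 2) = 6 edges. P[all 6 edges red] = (1/2)^6, and likewise for blue, so P[monochromatic] = 2·(1/2)^6 = 2^{1 − 6} = 1/32.
By linearity: E[X] = C(24, 4) · 2^{1 − 6} = 10626 · 1/32 = 5313/16.
Numerically: E[X] ≈ 332.062500.

E[X] = C(24,4)·2^(1−C(4,2)) = 5313/16 ≈ 332.062500.


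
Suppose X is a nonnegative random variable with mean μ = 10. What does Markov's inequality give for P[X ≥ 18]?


μ = E[X] = 10, a = 18.
Markov: P[X ≥ 18] ≤ μ/a = (10)/18 = 5/9.
Numerically: ≈ 0.556.
(Since a = 18 > μ = 10.000, the bound 5/9 is < 1 and informative.)

P[X ≥ 18] ≤ 5/9 ≈ 0.556.


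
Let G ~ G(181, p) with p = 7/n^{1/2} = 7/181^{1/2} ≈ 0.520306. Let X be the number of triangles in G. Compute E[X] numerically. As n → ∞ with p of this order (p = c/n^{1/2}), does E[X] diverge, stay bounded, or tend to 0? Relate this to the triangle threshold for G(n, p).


Number of potential triangles: C(181, 3) = 971970.
Each occurs with probability p³ ≈ (0.520306)³ ≈ 1.40856294e-01.
By linearity: E[X] = C(181, 3)·p³ ≈ 971970 · 1.40856294e-01 ≈ 136908.092091.
Since α = 1/2 < 1, p = c/n^{1/2} ≫ 1/n is above the triangle threshold p ~ 1/n. Asymptotically E[X] ~ (c³/6)·n^{3(1−α)} = (7³/6)·n^{1.5} → ∞; triangles are abundant w.h.p.

E[X] ≈ 136908.092091; in regime p = Θ(1/n^{1/2}) E[X] diverges (above the triangle threshold p ~ 1/n).


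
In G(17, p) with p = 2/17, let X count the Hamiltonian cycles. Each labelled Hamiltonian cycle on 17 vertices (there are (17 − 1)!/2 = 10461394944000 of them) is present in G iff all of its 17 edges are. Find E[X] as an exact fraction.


K_17 has (17 − 1)!/2 = 10461394944000 labelled Hamiltonian cycles.
For each such Hamiltonian cycle H, let X_H = 1 if all 17 edges of H are present in G. Then P[X_H = 1] = p^{17} = (2/17)^{17} = 131072/827240261886336764177.
Summing the indicators: E[X] = Σ_H E[X_H] = 10461394944000 · p^{17} = 10461394944000 · 131072/827240261886336764177 = 1371195958099968000/827240261886336764177.
Numerically: E[X] ≈ 0.0016576.

E[X] = 10461394944000 · (2/17)^{17} = 1371195958099968000/827240261886336764177 ≈ 0.0016576.


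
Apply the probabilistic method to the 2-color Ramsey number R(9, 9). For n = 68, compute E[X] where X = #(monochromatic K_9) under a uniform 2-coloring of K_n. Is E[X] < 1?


E[X] = C(68, 9) · 2^{1 − 36} = 49280065120 · 2^{−35} = 49280065120/34359738368.
As a reduced fraction: E[X] = 1540002035/1073741824 ≈ 1.434239.
Is E[X] < 1? NO.
Since E[X] ≥ 1, the first-moment bound is inconclusive at n = 68; it does NOT by itself certify R(9, 9) > 68.

E[X] = 1540002035/1073741824 ≈ 1.434239; E[X] ≥ 1; first-moment method inconclusive here.


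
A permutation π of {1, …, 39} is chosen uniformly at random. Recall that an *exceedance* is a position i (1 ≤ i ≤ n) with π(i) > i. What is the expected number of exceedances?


Write X = Σ_{i=1}^{39} X_i, where X_i = 1_{π(i) > i}.
For each fixed i, π(i) is uniform over {1, …, 39} (marginal of a uniform permutation), so P[π(i) > i] = (n − i)/n. Summing: Σ_{i=1}^{39} (n − i)/n = (0 + 1 + … + 38)/39 = 39(39 − 1)/(2·39) = (39 − 1)/2.
Hence E[X] = Σ_{i=1}^{39} (39 − i)/39 = 19 ≈ 19.000000.

E[X] = 19 = 19.000000.


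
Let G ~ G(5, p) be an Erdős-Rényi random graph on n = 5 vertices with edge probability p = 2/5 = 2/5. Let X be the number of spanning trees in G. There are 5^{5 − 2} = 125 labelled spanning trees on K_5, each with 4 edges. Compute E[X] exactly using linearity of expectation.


K_5 has 5^{5 − 2} = 125 labelled spanning trees.
For each such spanning tree H, let X_H = 1 if all 4 edges of H are present in G. Then P[X_H = 1] = p^{4} = (2/5)^{4} = 16/625.
Summing the indicators: E[X] = Σ_H E[X_H] = 125 · p^{4} = 125 · 16/625 = 16/5.
Numerically: E[X] ≈ 3.2.

E[X] = 125 · (2/5)^{4} = 16/5 ≈ 3.2.


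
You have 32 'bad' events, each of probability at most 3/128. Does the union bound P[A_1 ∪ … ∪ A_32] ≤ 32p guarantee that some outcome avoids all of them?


Union bound: P[∪_{i=1}^{32} A_i] ≤ Σ_i P[A_i] ≤ 32·p = 32·(3/128) = 3/4.
Numerically: 3/4 ≈ 0.75000.
Is 3/4 < 1? YES.
Since P[∪ A_i] ≤ 3/4 < 1, the complement has P[∩ A_i^c] ≥ 1 − 3/4 = 1/4 > 0, so some outcome avoids every A_i.

32·p = 3/4 ≈ 0.75000; existence CERTIFIED by the union bound.


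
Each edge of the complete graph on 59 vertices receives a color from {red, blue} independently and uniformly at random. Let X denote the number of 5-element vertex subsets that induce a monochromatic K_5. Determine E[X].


Let X = Σ_S X_S over the C(59, 5) = 5006386 subsets S of size 5, where X_S = 1 if the K_5 on S is monochromatic.
For a fixed S, the K_5 on S has C(5, 2) = 10 edges. P[all 10 edges red] = (1/2)^10, and likewise for blue, so P[monochromatic] = 2·(1/2)^10 = 2^{1 − 10} = 1/512.
Summing: E[X] = C(59, 5) · 2^{1 − 10} = 5006386 · 1/512 = 2503193/256.
Numerically: E[X] ≈ 9778.097656.

E[X] = C(59,5)·2^(1−C(5,2)) = 2503193/256 ≈ 9778.097656.


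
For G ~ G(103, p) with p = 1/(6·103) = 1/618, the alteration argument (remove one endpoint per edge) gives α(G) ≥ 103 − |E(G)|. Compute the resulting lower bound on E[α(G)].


E[|E(G)|] = C(103, 2)·p = 5253 · (1/618) = 17/2.
E[α(G)] ≥ n − E[|E(G)|] = 103 − 17/2 = 189/2.
Numerically: ≈ 94.500.
(This is only a lower bound; the true E[α(G)] may be larger.)

E[α(G)] ≥ 189/2 ≈ 94.500.


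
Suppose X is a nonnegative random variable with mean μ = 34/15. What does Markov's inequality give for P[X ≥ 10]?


μ = E[X] = 34/15, a = 10.
Markov: P[X ≥ 10] ≤ μ/a = (34/15)/10 = 17/75.
Numerically: ≈ 0.22667.
(Since a = 10 > μ = 2.26667, the bound 17/75 is < 1 and informative.)

P[X ≥ 10] ≤ 17/75 ≈ 0.22667.


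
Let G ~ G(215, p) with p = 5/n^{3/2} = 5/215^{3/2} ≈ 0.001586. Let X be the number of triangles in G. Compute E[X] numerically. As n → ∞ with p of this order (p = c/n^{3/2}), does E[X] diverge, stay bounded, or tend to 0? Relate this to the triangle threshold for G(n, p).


Number of potential triangles: C(215, 3) = 1633355.
Each occurs with probability p³ ≈ (0.001586)³ ≈ 3.989670e-09.
By linearity: E[X] = C(215, 3)·p³ ≈ 1633355 · 3.989670e-09 ≈ 0.0065.
Since α = 3/2 > 1, p = c/n^{3/2} = o(1/n) is below the triangle threshold p ~ 1/n. Asymptotically E[X] ~ (c³/6)·n^{3(1−α)} = (5³/6)·n^{-1.5} → 0, so by Markov's inequality G has no triangles w.h.p.

E[X] ≈ 0.0065; in regime p = Θ(1/n^{3/2}) E[X] tends to 0 (below the triangle threshold p ~ 1/n).


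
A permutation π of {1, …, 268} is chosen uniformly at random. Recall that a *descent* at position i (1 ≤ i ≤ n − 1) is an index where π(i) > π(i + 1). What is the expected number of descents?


Write X = Σ X_I over i = 1, …, 267, with X_I the indicator of one descent.
There are 267 indicators.
For each fixed i, the pair (π(i), π(i+1)) is a uniformly random ordered pair of distinct values from {1, …, 268}; by symmetry P[π(i) > π(i+1)] = 1/2.
By linearity: E[X] = 267 · (1/2) = (268 − 1) · (1/2) = 267/2 ≈ 133.500000.

E[X] = 267/2 = 133.500000.


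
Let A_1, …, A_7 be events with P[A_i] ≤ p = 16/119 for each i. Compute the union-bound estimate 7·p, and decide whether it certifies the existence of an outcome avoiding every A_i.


Union bound: P[∪_{i=1}^{7} A_i] ≤ Σ_i P[A_i] ≤ 7·p = 7·(16/119) = 16/17.
Numerically: 16/17 ≈ 0.941.
Is 16/17 < 1? YES.
Since P[∪ A_i] ≤ 16/17 < 1, the complement has P[∩ A_i^c] ≥ 1 − 16/17 = 1/17 > 0, so some outcome avoids every A_i.

7·p = 16/17 ≈ 0.941; existence CERTIFIED by the union bound.


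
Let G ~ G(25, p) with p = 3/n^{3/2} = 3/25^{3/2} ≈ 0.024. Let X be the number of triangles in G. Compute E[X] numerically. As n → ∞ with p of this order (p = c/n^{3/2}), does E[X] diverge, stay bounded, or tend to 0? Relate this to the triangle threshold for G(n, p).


Number of potential triangles: C(25, 3) = 2300.
Each occurs with probability p³ ≈ (0.024)³ ≈ 1.3824000e-05.
By linearity: E[X] = C(25, 3)·p³ ≈ 2300 · 1.3824000e-05 ≈ 0.03180.
Since α = 3/2 > 1, p = c/n^{3/2} = o(1/n) is below the triangle threshold p ~ 1/n. Asymptotically E[X] ~ (c³/6)·n^{3(1−α)} = (3³/6)·n^{-1.5} → 0, so by Markov's inequality G has no triangles w.h.p.

E[X] ≈ 0.03180; in regime p = Θ(1/n^{3/2}) E[X] tends to 0 (below the triangle threshold p ~ 1/n).


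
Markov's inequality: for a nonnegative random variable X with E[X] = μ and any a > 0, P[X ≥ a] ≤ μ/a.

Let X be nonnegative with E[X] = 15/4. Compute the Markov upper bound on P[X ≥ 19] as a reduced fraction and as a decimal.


μ = E[X] = 15/4, a = 19.
Markov: P[X ≥ 19] ≤ μ/a = (15/4)/19 = 15/76.
Numerically: ≈ 0.197.
(Since a = 19 > μ = 3.750, the bound 15/76 is < 1 and informative.)

P[X ≥ 19] ≤ 15/76 ≈ 0.197.


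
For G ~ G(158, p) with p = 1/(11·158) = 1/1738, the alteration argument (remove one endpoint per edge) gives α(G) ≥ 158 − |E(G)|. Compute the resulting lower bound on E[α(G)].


E[|E(G)|] = C(158, 2)·p = 12403 · (1/1738) = 157/22.
E[α(G)] ≥ n − E[|E(G)|] = 158 − 157/22 = 3319/22.
Numerically: ≈ 150.864.
(This is only a lower bound; the true E[α(G)] may be larger.)

E[α(G)] ≥ 3319/22 ≈ 150.864.


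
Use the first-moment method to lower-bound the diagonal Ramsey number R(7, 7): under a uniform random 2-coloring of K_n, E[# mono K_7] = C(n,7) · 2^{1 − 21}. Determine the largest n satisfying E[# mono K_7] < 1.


We need C(n, 7) · 2^{1 − 21} < 1, i.e. C(n, 7) < 2^{21 − 1} = 1048576.
Check values of n near the boundary:
  n = 25: C(25, 7) = 480700; 480700 < 1048576? YES
  n = 26: C(26, 7) = 657800; 657800 < 1048576? YES
  n = 27: C(27, 7) = 888030; 888030 < 1048576? YES
  n = 28: C(28, 7) = 1184040; 1184040 < 1048576? NO
  n = 29: C(29, 7) = 1560780; 1560780 < 1048576? NO
  n = 30: C(30, 7) = 2035800; 2035800 < 1048576? NO
The largest n with C(n, 7) < 1048576 is n = 27 (where E[X] = 444015/524288 ≈ 0.847). Hence R(7, 7) > 27, i.e. R(7, 7) ≥ 28.

Largest n = 27; hence R(7, 7) > 27.


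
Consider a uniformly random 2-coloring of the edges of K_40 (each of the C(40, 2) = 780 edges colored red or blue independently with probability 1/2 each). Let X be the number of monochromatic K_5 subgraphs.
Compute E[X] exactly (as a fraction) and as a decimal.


Let X = Σ_S X_S over the C(40, 5) = 658008 subsets S of size 5, where X_S = 1 if the K_5 on S is monochromatic.
For a fixed S, the K_5 on S has C(5, 2) = 10 edges. P[all 10 edges red] = (1/2)^10, and likewise for blue, so P[monochromatic] = 2·(1/2)^10 = 2^{1 − 10} = 1/512.
By linearity: E[X] = C(40, 5) · 2^{1 − 10} = 658008 · 1/512 = 82251/64.
Numerically: E[X] ≈ 1285.17188.

E[X] = C(40,5)·2^(1−C(5,2)) = 82251/64 ≈ 1285.17188.


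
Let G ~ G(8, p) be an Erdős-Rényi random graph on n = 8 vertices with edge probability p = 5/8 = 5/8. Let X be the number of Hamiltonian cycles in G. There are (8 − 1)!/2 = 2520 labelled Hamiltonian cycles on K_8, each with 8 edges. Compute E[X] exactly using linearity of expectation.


K_8 has (8 − 1)!/2 = 2520 labelled Hamiltonian cycles.
For each such Hamiltonian cycle H, let X_H = 1 if all 8 edges of H are present in G. Then P[X_H = 1] = p^{8} = (5/8)^{8} = 390625/16777216.
Summing the indicators: E[X] = Σ_H E[X_H] = 2520 · p^{8} = 2520 · 390625/16777216 = 123046875/2097152.
Numerically: E[X] ≈ 58.67.

E[X] = 2520 · (5/8)^{8} = 123046875/2097152 ≈ 58.67.


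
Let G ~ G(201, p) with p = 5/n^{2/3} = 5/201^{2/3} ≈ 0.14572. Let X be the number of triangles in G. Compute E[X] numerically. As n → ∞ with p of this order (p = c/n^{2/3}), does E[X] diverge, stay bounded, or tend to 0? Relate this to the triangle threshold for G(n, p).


Number of potential triangles: C(201, 3) = 1333300.
Each occurs with probability p³ ≈ (0.14572)³ ≈ 3.0939828e-03.
By linearity: E[X] = C(201, 3)·p³ ≈ 1333300 · 3.0939828e-03 ≈ 4125.20730.
Since α = 2/3 < 1, p = c/n^{2/3} ≫ 1/n is above the triangle threshold p ~ 1/n. Asymptotically E[X] ~ (c³/6)·n^{3(1−α)} = (5³/6)·n^{1} → ∞; triangles are abundant w.h.p.

E[X] ≈ 4125.20730; in regime p = Θ(1/n^{2/3}) E[X] diverges (above the triangle threshold p ~ 1/n).


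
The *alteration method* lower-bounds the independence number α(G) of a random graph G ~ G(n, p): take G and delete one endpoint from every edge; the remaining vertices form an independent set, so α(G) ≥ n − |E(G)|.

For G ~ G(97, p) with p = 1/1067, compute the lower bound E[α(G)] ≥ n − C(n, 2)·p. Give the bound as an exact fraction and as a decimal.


E[|E(G)|] = C(97, 2)·p = 4656 · (1/1067) = 48/11.
E[α(G)] ≥ n − E[|E(G)|] = 97 − 48/11 = 1019/11.
Numerically: ≈ 92.6364.
(This is only a lower bound; the true E[α(G)] may be larger.)

E[α(G)] ≥ 1019/11 ≈ 92.6364.


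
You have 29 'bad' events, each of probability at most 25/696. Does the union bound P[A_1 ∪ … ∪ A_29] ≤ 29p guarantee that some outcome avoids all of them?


Union bound: P[∪_{i=1}^{29} A_i] ≤ Σ_i P[A_i] ≤ 29·p = 29·(25/696) = 25/24.
Numerically: 25/24 ≈ 1.0417.
Is 25/24 < 1? NO.
Since the bound 25/24 is ≥ 1, the union bound is uninformative here; it does NOT by itself certify existence.

29·p = 25/24 ≈ 1.0417; existence NOT certified by the union bound.


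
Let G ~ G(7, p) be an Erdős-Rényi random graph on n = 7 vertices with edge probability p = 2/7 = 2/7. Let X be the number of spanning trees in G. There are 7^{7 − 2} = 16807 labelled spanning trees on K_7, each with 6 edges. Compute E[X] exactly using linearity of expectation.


K_7 has 7^{7 − 2} = 16807 labelled spanning trees.
For each such spanning tree H, let X_H = 1 if all 6 edges of H are present in G. Then P[X_H = 1] = p^{6} = (2/7)^{6} = 64/117649.
Summing the indicators: E[X] = Σ_H E[X_H] = 16807 · p^{6} = 16807 · 64/117649 = 64/7.
Numerically: E[X] ≈ 9.1429.

E[X] = 16807 · (2/7)^{6} = 64/7 ≈ 9.1429.


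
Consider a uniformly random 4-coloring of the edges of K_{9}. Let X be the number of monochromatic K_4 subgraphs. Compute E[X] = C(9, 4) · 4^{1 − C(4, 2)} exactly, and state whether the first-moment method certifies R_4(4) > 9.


E[X] = C(9, 4) · 4^{1 − 6} = 126 · 4^{−5} = 126/1024.
As a reduced fraction: E[X] = 63/512 ≈ 0.1230469.
Is E[X] < 1? YES.
Since E[X] < 1, there exists a 4-coloring of K_{9} with no monochromatic K_4; hence R_4(4) > 9.

E[X] = 63/512 ≈ 0.1230469; E[X] < 1, so R_4(4) > 9.


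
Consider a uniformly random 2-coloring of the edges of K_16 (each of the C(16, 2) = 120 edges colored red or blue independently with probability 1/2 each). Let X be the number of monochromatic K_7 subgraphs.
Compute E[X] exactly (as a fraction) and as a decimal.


Let X = Σ_S X_S over the C(16, 7) = 11440 subsets S of size 7, where X_S = 1 if the K_7 on S is monochromatic.
For a fixed S, the K_7 on S has C(7, 2) = 21 edges. P[all 21 edges red] = (1/2)^21, and likewise for blue, so P[monochromatic] = 2·(1/2)^21 = 2^{1 − 21} = 1/1048576.
By linearity of expectation: E[X] = C(16, 7) · 2^{1 − 21} = 11440 · 1/1048576 = 715/65536.
Numerically: E[X] ≈ 0.0109.

E[X] = C(16,7)·2^(1−C(7,2)) = 715/65536 ≈ 0.0109.


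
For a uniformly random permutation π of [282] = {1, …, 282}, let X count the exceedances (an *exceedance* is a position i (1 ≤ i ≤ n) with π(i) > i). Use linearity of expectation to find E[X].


Write X = Σ_{i=1}^{282} X_i, where X_i = 1_{π(i) > i}.
For each fixed i, π(i) is uniform over {1, …, 282} (marginal of a uniform permutation), so P[π(i) > i] = (n − i)/n. Summing: Σ_{i=1}^{282} (n − i)/n = (0 + 1 + … + 281)/282 = 282(282 − 1)/(2·282) = (282 − 1)/2.
Hence E[X] = Σ_{i=1}^{282} (282 − i)/282 = 281/2 ≈ 140.5000.

E[X] = 281/2 = 140.5000.


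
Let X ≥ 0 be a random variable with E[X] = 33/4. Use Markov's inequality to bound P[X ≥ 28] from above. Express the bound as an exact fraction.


μ = E[X] = 33/4, a = 28.
Markov: P[X ≥ 28] ≤ μ/a = (33/4)/28 = 33/112.
Numerically: ≈ 0.294643.
(Since a = 28 > μ = 8.250000, the bound 33/112 is < 1 and informative.)

P[X ≥ 28] ≤ 33/112 ≈ 0.294643.


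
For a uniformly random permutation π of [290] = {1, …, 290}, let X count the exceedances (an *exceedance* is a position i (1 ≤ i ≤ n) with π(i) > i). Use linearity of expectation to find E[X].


Write X = Σ_{i=1}^{290} X_i, where X_i = 1_{π(i) > i}.
For each fixed i, π(i) is uniform over {1, …, 290} (marginal of a uniform permutation), so P[π(i) > i] = (n − i)/n. Summing: Σ_{i=1}^{290} (n − i)/n = (0 + 1 + … + 289)/290 = 290(290 − 1)/(2·290) = (290 − 1)/2.
Hence E[X] = Σ_{i=1}^{290} (290 − i)/290 = 289/2 ≈ 144.500.

E[X] = 289/2 = 144.500.


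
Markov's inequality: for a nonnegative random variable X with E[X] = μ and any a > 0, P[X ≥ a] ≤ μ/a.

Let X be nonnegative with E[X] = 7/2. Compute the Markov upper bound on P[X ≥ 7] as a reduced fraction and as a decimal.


μ = E[X] = 7/2, a = 7.
Markov: P[X ≥ 7] ≤ μ/a = (7/2)/7 = 1/2.
Numerically: ≈ 0.50000.
(Since a = 7 > μ = 3.50000, the bound 1/2 is < 1 and informative.)

P[X ≥ 7] ≤ 1/2 ≈ 0.50000.


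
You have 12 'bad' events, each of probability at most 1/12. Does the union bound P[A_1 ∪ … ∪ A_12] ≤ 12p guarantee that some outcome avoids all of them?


Union bound: P[∪_{i=1}^{12} A_i] ≤ Σ_i P[A_i] ≤ 12·p = 12·(1/12) = 1.
Numerically: 1 ≈ 1.0000.
Is 1 < 1? NO.
Since the bound 1 is ≥ 1, the union bound is uninformative here; it does NOT by itself certify existence.

12·p = 1 ≈ 1.0000; existence NOT certified by the union bound.


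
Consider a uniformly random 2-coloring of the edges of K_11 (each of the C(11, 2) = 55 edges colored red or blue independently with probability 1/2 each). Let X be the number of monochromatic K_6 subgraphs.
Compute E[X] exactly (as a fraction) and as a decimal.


Let X = Σ_S X_S over the C(11, 6) = 462 subsets S of size 6, where X_S = 1 if the K_6 on S is monochromatic.
For a fixed S, the K_6 on S has C(6, 2) = 15 edges. P[all 15 edges red] = (1/2)^15, and likewise for blue, so P[monochromatic] = 2·(1/2)^15 = 2^{1 − 15} = 1/16384.
Summing: E[X] = C(11, 6) · 2^{1 − 15} = 462 · 1/16384 = 231/8192.
Numerically: E[X] ≈ 0.02820.

E[X] = C(11,6)·2^(1−C(6,2)) = 231/8192 ≈ 0.02820.


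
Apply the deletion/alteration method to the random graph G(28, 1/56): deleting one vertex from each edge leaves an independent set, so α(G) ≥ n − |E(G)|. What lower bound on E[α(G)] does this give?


E[|E(G)|] = C(28, 2)·p = 378 · (1/56) = 27/4.
E[α(G)] ≥ n − E[|E(G)|] = 28 − 27/4 = 85/4.
Numerically: ≈ 21.250.
(This is only a lower bound; the true E[α(G)] may be larger.)

E[α(G)] ≥ 85/4 ≈ 21.250.


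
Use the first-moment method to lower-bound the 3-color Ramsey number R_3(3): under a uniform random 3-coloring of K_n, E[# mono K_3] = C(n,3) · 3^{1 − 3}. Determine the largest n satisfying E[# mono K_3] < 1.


We need C(n, 3) · 3^{1 − 3} < 1, i.e. C(n, 3) < 3^{3 − 1} = 9.
Check values of n near the boundary:
  n = 3: C(3, 3) = 1; 1 < 9? YES
  n = 4: C(4, 3) = 4; 4 < 9? YES
  n = 5: C(5, 3) = 10; 10 < 9? NO
  n = 6: C(6, 3) = 20; 20 < 9? NO
The largest n with C(n, 3) < 9 is n = 4 (where E[X] = 4/9 ≈ 0.4444). Hence R_3(3) > 4, i.e. R_3(3) ≥ 5.

Largest n = 4; hence R_3(3) > 4.


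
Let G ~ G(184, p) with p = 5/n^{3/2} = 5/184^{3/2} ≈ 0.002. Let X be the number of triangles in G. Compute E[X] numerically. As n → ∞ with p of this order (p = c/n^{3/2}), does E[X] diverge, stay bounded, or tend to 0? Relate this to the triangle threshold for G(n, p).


Number of potential triangles: C(184, 3) = 1021384.
Each occurs with probability p³ ≈ (0.002)³ ≈ 8.03951e-09.
By linearity: E[X] = C(184, 3)·p³ ≈ 1021384 · 8.03951e-09 ≈ 0.008.
Since α = 3/2 > 1, p = c/n^{3/2} = o(1/n) is below the triangle threshold p ~ 1/n. Asymptotically E[X] ~ (c³/6)·n^{3(1−α)} = (5³/6)·n^{-1.5} → 0, so by Markov's inequality G has no triangles w.h.p.

E[X] ≈ 0.008; in regime p = Θ(1/n^{3/2}) E[X] tends to 0 (below the triangle threshold p ~ 1/n).


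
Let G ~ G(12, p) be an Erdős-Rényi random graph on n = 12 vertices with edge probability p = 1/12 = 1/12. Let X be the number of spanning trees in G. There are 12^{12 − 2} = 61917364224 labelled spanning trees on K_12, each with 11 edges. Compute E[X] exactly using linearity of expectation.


K_12 has 12^{12 − 2} = 61917364224 labelled spanning trees.
For each such spanning tree H, let X_H = 1 if all 11 edges of H are present in G. Then P[X_H = 1] = p^{11} = (1/12)^{11} = 1/743008370688.
Summing the indicators: E[X] = Σ_H E[X_H] = 61917364224 · p^{11} = 61917364224 · 1/743008370688 = 1/12.
Numerically: E[X] ≈ 0.083333.

E[X] = 61917364224 · (1/12)^{11} = 1/12 ≈ 0.083333.


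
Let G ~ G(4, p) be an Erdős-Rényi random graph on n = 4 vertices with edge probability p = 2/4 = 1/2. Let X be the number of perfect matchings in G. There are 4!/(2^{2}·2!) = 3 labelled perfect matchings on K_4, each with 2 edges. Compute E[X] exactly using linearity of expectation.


K_4 has 4!/(2^{2}·2!) = 3 labelled perfect matchings.
For each such perfect matching H, let X_H = 1 if all 2 edges of H are present in G. Then P[X_H = 1] = p^{2} = (1/2)^{2} = 1/4.
By linearity of expectation: E[X] = Σ_H E[X_H] = 3 · p^{2} = 3 · 1/4 = 3/4.
Numerically: E[X] ≈ 0.75.

E[X] = 3 · (1/2)^{2} = 3/4 ≈ 0.75.


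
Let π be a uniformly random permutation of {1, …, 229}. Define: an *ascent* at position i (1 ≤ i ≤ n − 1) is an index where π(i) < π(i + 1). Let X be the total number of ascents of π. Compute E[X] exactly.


Write X = Σ X_I over i = 1, …, 228, with X_I the indicator of one ascent.
There are 228 indicators.
For each fixed i, the pair (π(i), π(i+1)) is a uniformly random ordered pair of distinct values from {1, …, 229}; by symmetry P[π(i) < π(i+1)] = 1/2.
By linearity: E[X] = 228 · (1/2) = (229 − 1) · (1/2) = 114 ≈ 114.00000.

E[X] = 114 = 114.00000.


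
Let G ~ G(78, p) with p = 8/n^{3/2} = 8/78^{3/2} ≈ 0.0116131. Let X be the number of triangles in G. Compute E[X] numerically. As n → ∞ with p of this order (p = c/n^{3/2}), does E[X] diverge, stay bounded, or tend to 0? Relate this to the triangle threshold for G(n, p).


Number of potential triangles: C(78, 3) = 76076.
Each occurs with probability p³ ≈ (0.0116131)³ ≈ 1.56618929e-06.
By linearity: E[X] = C(78, 3)·p³ ≈ 76076 · 1.56618929e-06 ≈ 0.119149.
Since α = 3/2 > 1, p = c/n^{3/2} = o(1/n) is below the triangle threshold p ~ 1/n. Asymptotically E[X] ~ (c³/6)·n^{3(1−α)} = (8³/6)·n^{-1.5} → 0, so by Markov's inequality G has no triangles w.h.p.

E[X] ≈ 0.119149; in regime p = Θ(1/n^{3/2}) E[X] tends to 0 (below the triangle threshold p ~ 1/n).


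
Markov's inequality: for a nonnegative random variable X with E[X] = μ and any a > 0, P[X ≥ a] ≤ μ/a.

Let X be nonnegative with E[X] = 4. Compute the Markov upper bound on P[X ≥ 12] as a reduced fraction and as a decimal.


μ = E[X] = 4, a = 12.
Markov: P[X ≥ 12] ≤ μ/a = (4)/12 = 1/3.
Numerically: ≈ 0.333333.
(Since a = 12 > μ = 4.000000, the bound 1/3 is < 1 and informative.)

P[X ≥ 12] ≤ 1/3 ≈ 0.333333.


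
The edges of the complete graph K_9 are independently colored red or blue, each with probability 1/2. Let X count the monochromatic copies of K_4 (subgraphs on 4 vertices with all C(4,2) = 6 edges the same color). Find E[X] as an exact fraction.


Let X = Σ_S X_S over the C(9, 4) = 126 subsets S of size 4, where X_S = 1 if the K_4 on S is monochromatic.
For a fixed S, the K_4 on S has C(4, 2) = 6 edges. P[all 6 edges red] = (1/2)^6, and likewise for blue, so P[monochromatic] = 2·(1/2)^6 = 2^{1 − 6} = 1/32.
By linearity: E[X] = C(9, 4) · 2^{1 − 6} = 126 · 1/32 = 63/16.
Numerically: E[X] ≈ 3.93750.

E[X] = C(9,4)·2^(1−C(4,2)) = 63/16 ≈ 3.93750.


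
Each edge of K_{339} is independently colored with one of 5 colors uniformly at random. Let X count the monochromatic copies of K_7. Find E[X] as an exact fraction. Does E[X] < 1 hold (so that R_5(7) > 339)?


E[X] = C(339, 7) · 5^{1 − 21} = 95915887062372 · 5^{−20} = 95915887062372/95367431640625.
As a reduced fraction: E[X] = 95915887062372/95367431640625 ≈ 1.006.
Is E[X] < 1? NO.
Since E[X] ≥ 1, the first-moment bound is inconclusive at n = 339; it does NOT by itself certify R_5(7) > 339.

E[X] = 95915887062372/95367431640625 ≈ 1.006; E[X] ≥ 1; first-moment method inconclusive here.


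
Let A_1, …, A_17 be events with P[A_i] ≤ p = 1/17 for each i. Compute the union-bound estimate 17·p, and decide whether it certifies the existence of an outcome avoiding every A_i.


Union bound: P[∪_{i=1}^{17} A_i] ≤ Σ_i P[A_i] ≤ 17·p = 17·(1/17) = 1.
Numerically: 1 ≈ 1.000000.
Is 1 < 1? NO.
Since the bound 1 is ≥ 1, the union bound is uninformative here; it does NOT by itself certify existence.

17·p = 1 ≈ 1.000000; existence NOT certified by the union bound.


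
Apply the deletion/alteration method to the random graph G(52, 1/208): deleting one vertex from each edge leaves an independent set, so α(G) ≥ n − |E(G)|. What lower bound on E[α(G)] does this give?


E[|E(G)|] = C(52, 2)·p = 1326 · (1/208) = 51/8.
E[α(G)] ≥ n − E[|E(G)|] = 52 − 51/8 = 365/8.
Numerically: ≈ 45.625000.
(This is only a lower bound; the true E[α(G)] may be larger.)

E[α(G)] ≥ 365/8 ≈ 45.625000.


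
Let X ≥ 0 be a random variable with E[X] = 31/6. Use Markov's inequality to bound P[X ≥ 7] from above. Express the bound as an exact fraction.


μ = E[X] = 31/6, a = 7.
Markov: P[X ≥ 7] ≤ μ/a = (31/6)/7 = 31/42.
Numerically: ≈ 0.73810.
(Since a = 7 > μ = 5.16667, the bound 31/42 is < 1 and informative.)

P[X ≥ 7] ≤ 31/42 ≈ 0.73810.


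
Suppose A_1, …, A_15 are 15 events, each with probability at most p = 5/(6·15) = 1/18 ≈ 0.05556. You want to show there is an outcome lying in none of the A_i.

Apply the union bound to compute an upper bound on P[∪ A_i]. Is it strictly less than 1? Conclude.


Union bound: P[∪_{i=1}^{15} A_i] ≤ Σ_i P[A_i] ≤ 15·p = 15·(1/18) = 5/6.
Numerically: 5/6 ≈ 0.83333.
Is 5/6 < 1? YES.
Since P[∪ A_i] ≤ 5/6 < 1, the complement has P[∩ A_i^c] ≥ 1 − 5/6 = 1/6 > 0, so some outcome avoids every A_i.

15·p = 5/6 ≈ 0.83333; existence CERTIFIED by the union bound.


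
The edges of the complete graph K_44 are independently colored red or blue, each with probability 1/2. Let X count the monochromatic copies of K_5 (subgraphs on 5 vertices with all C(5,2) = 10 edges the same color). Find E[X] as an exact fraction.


Let X = Σ_S X_S over the C(44, 5) = 1086008 subsets S of size 5, where X_S = 1 if the K_5 on S is monochromatic.
For a fixed S, the K_5 on S has C(5, 2) = 10 edges. P[all 10 edges red] = (1/2)^10, and likewise for blue, so P[monochromatic] = 2·(1/2)^10 = 2^{1 − 10} = 1/512.
By linearity of expectation: E[X] = C(44, 5) · 2^{1 − 10} = 1086008 · 1/512 = 135751/64.
Numerically: E[X] ≈ 2121.10938.

E[X] = C(44,5)·2^(1−C(5,2)) = 135751/64 ≈ 2121.10938.


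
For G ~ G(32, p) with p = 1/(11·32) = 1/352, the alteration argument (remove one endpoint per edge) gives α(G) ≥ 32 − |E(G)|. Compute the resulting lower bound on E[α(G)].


E[|E(G)|] = C(32, 2)·p = 496 · (1/352) = 31/22.
E[α(G)] ≥ n − E[|E(G)|] = 32 − 31/22 = 673/22.
Numerically: ≈ 30.59091.
(This is only a lower bound; the true E[α(G)] may be larger.)

E[α(G)] ≥ 673/22 ≈ 30.59091.


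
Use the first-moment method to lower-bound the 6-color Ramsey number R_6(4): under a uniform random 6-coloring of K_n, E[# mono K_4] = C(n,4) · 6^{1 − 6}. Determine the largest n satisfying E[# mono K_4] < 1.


We need C(n, 4) · 6^{1 − 6} < 1, i.e. C(n, 4) < 6^{6 − 1} = 7776.
Check values of n near the boundary:
  n = 18: C(18, 4) = 3060; 3060 < 7776? YES
  n = 19: C(19, 4) = 3876; 3876 < 7776? YES
  n = 20: C(20, 4) = 4845; 4845 < 7776? YES
  n = 21: C(21, 4) = 5985; 5985 < 7776? YES
  n = 22: C(22, 4) = 7315; 7315 < 7776? YES
  n = 23: C(23, 4) = 8855; 8855 < 7776? NO
  n = 24: C(24, 4) = 10626; 10626 < 7776? NO
  n = 25: C(25, 4) = 12650; 12650 < 7776? NO
The largest n with C(n, 4) < 7776 is n = 22 (where E[X] = 7315/7776 ≈ 0.94072). Hence R_6(4) > 22, i.e. R_6(4) ≥ 23.

Largest n = 22; hence R_6(4) > 22.


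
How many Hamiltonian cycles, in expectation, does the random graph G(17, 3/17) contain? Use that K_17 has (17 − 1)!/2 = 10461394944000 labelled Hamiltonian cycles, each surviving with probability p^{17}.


K_17 has (17 − 1)!/2 = 10461394944000 labelled Hamiltonian cycles.
For each such Hamiltonian cycle H, let X_H = 1 if all 17 edges of H are present in G. Then P[X_H = 1] = p^{17} = (3/17)^{17} = 129140163/827240261886336764177.
By linearity of expectation: E[X] = Σ_H E[X_H] = 10461394944000 · p^{17} = 10461394944000 · 129140163/827240261886336764177 = 1350986248275535872000/827240261886336764177.
Numerically: E[X] ≈ 1.63.

E[X] = 10461394944000 · (3/17)^{17} = 1350986248275535872000/827240261886336764177 ≈ 1.63.


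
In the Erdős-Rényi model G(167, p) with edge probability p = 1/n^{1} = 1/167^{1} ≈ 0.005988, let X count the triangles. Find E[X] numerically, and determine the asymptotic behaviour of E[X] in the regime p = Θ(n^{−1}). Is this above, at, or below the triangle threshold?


Number of potential triangles: C(167, 3) = 762355.
Each occurs with probability p³ ≈ (0.005988)³ ≈ 2.147092e-07.
By linearity: E[X] = C(167, 3)·p³ ≈ 762355 · 2.147092e-07 ≈ 0.1637.
Here α = 1, so p = 1/n is exactly at the triangle threshold p ~ 1/n. Asymptotically E[X] → c³/6 = 1³/6 = 1/6 ≈ 0.1667, a bounded constant. In this regime the triangle count is asymptotically Poisson(c³/6).

E[X] ≈ 0.1637; in regime p = Θ(1/n^{1}) E[X] stays bounded (at the triangle threshold p ~ 1/n).


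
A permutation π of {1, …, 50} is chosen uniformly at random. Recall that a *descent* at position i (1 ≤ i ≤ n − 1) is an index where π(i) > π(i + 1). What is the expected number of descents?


Write X = Σ X_I over i = 1, …, 49, with X_I the indicator of one descent.
There are 49 indicators.
For each fixed i, the pair (π(i), π(i+1)) is a uniformly random ordered pair of distinct values from {1, …, 50}; by symmetry P[π(i) > π(i+1)] = 1/2.
By linearity: E[X] = 49 · (1/2) = (50 − 1) · (1/2) = 49/2 ≈ 24.500.

E[X] = 49/2 = 24.500.
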